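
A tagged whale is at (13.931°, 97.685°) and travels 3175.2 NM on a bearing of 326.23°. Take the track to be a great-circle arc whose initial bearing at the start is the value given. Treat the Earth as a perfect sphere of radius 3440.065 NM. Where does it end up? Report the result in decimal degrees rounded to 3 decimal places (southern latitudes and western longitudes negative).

The arc subtends δ = 3175.2/3440.065 = 0.923006 rad at the centre.
With φ₁ = 13.931° = 0.243142 rad and θ = 326.23° = 5.693788 rad:
Destination latitude: φ₂ = arcsin( sin φ₁ cos δ + cos φ₁ sin δ cos θ ) = arcsin(0.788654) = 52.060°.
Then Δλ = atan2(-0.430216, 0.413555) = -0.805141 rad, from sin θ sin δ cos φ₁ over cos δ − sin φ₁ sin φ₂.
Hence λ₂ = 97.685° + -46.131° = 51.554°.

latitude 52.060°, longitude 51.554°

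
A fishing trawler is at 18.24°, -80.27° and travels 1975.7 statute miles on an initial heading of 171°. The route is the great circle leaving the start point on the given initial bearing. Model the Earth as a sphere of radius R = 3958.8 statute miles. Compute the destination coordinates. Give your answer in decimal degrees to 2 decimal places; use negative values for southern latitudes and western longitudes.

The arc subtends δ = 1975.7/3958.8 = 0.499065 rad at the centre.
Start latitude φ₁ = 0.318348 rad; initial bearing θ = 2.984513 rad.
sin φ₂ = sin φ₁ cos δ + cos φ₁ sin δ cos θ = (0.312998)(0.878030) + (0.949754)(0.478605)(-0.987688) = -0.174139
φ₂ = asin(-0.174139) = -0.175031 rad = -10.03°.
For the longitude increment, Δλ = atan2( sin θ sin δ cos φ₁, cos δ − sin φ₁ sin φ₂ ) = atan2(0.071108, 0.932535) = 4.36°.
Hence λ₂ = -80.27° + 4.36° = -75.91°.

latitude -10.03°, longitude -75.91°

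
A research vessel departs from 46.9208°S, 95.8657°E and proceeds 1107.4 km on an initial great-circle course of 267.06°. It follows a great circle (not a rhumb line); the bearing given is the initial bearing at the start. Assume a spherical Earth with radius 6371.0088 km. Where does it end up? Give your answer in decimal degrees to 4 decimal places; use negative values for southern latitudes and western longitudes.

latitude -46.5073°, longitude 81.3322°

The arc subtends δ = 1107.4/6371.0088 = 0.173819 rad at the centre.
With φ₁ = -46.9208° = -0.818922 rad and θ = 267.06° = 4.661076 rad:
sin φ₂ = sin φ₁ cos δ + cos φ₁ sin δ cos θ = (-0.730410)(0.984932) + (0.683009)(0.172945)(-0.051290) = -0.725463
φ₂ = asin(-0.725463) = -0.811706 rad = -46.5073°.
Δλ = atan2( sin θ sin δ cos φ₁ , cos δ − sin φ₁ sin φ₂ ) = atan2(-0.117967, 0.455046) = -0.253658 rad = -14.5335°.
λ₂ = λ₁ + Δλ = 81.3322°.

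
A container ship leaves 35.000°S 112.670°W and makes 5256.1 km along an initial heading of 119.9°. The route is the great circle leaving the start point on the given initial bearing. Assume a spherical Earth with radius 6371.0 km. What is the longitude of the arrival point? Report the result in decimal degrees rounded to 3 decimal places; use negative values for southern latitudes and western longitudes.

longitude -51.175°

Angular distance δ = d/R = 5256.1 / 6371 = 0.825004 rad.
Start latitude φ₁ = -0.610865 rad; initial bearing θ = 2.092650 rad.
sin φ₂ = sin φ₁ cos δ + cos φ₁ sin δ cos θ = (-0.573576)(0.678554) + (0.819152)(0.734550)(-0.498488) = -0.689147
φ₂ = asin(-0.689147) = -0.760311 rad = -43.563°.
Δλ = atan2( sin θ sin δ cos φ₁ , cos δ − sin φ₁ sin φ₂ ) = atan2(0.521619, 0.283276) = 1.073289 rad = 61.495°.
Hence λ₂ = -112.670° + 61.495° = -51.175°.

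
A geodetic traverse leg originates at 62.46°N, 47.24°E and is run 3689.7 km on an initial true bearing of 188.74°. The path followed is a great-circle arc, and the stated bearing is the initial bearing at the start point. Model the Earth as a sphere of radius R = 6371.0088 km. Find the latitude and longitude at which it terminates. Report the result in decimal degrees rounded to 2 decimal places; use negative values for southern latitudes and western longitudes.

latitude 29.47°, longitude 41.76°

Angular distance δ = d/R = 3689.7 / 6371.0088 = 0.579139 rad.
Converting: φ₁ = 1.090133 rad, θ = 3.294134 rad.
Applying the spherical law of cosines for sides, sin φ₂ = sin φ₁ cos δ + cos φ₁ sin δ cos θ = 0.491983, so φ₂ = 29.47°.
For the longitude increment, Δλ = atan2( sin θ sin δ cos φ₁, cos δ − sin φ₁ sin φ₂ ) = atan2(-0.038452, 0.400699) = -5.48°.
Hence λ₂ = 47.24° + -5.48° = 41.76°.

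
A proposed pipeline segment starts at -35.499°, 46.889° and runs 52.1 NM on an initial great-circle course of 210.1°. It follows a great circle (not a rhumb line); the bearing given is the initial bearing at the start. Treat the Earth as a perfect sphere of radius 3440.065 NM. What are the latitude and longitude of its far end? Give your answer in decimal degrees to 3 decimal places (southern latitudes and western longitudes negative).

Central angle δ = d/R = 0.015145 rad.
Converting: φ₁ = -0.619574 rad, θ = 3.666937 rad.
Destination latitude: φ₂ = arcsin( sin φ₁ cos δ + cos φ₁ sin δ cos θ ) = arcsin(-0.591289) = -36.249°.
Then Δλ = atan2(-0.006183, 0.656530) = -0.009418 rad, from sin θ sin δ cos φ₁ over cos δ − sin φ₁ sin φ₂.
λ₂ = λ₁ + Δλ = 46.349°.

latitude -36.249°, longitude 46.349°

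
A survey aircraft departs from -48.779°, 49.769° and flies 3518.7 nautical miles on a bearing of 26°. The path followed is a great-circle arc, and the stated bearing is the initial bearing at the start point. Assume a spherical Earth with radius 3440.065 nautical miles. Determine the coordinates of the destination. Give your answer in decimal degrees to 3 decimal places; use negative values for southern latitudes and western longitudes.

latitude 6.531°, longitude 71.895°

The arc subtends δ = 3518.7/3440.065 = 1.022859 rad at the centre.
Start latitude φ₁ = -0.851354 rad; initial bearing θ = 0.453786 rad.
Destination latitude: φ₂ = arcsin( sin φ₁ cos δ + cos φ₁ sin δ cos θ ) = arcsin(0.113737) = 6.531°.
Δλ = atan2( sin θ sin δ cos φ₁ , cos δ − sin φ₁ sin φ₂ ) = atan2(0.246581, 0.606478) = 0.386164 rad = 22.126°.
λ₂ = 49.769° + 22.126° = 71.895°.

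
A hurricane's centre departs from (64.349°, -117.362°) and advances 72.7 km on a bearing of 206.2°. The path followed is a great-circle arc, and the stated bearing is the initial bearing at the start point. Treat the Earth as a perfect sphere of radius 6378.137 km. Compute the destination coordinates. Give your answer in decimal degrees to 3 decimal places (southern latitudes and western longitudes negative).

latitude 63.762°, longitude -118.014°

Angular distance δ = d/R = 72.7 / 6378.137 = 0.011398 rad.
Converting: φ₁ = 1.123102 rad, θ = 3.598869 rad.
Destination latitude: φ₂ = arcsin( sin φ₁ cos δ + cos φ₁ sin δ cos θ ) = arcsin(0.896962) = 63.762°.
Δλ = atan2( sin θ sin δ cos φ₁ , cos δ − sin φ₁ sin φ₂ ) = atan2(-0.002178, 0.191371) = -0.011383 rad = -0.652°.
Hence λ₂ = -117.362° + -0.652° = -118.014°.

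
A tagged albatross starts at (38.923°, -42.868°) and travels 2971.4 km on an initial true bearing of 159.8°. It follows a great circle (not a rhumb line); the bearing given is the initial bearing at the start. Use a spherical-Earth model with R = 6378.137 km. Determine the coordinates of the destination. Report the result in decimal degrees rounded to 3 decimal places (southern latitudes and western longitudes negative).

latitude 13.494°, longitude -33.689°

Central angle δ = d/R = 0.465873 rad.
Converting: φ₁ = 0.679335 rad, θ = 2.789036 rad.
sin φ₂ = sin φ₁ cos δ + cos φ₁ sin δ cos θ = (0.628275)(0.893430) + (0.777991)(0.449203)(-0.938493) = 0.233340
φ₂ = asin(0.233340) = 0.235511 rad = 13.494°.
Δλ = atan2( sin θ sin δ cos φ₁ , cos δ − sin φ₁ sin φ₂ ) = atan2(0.120673, 0.746828) = 0.160196 rad = 9.179°.
λ₂ = λ₁ + Δλ = -33.689°.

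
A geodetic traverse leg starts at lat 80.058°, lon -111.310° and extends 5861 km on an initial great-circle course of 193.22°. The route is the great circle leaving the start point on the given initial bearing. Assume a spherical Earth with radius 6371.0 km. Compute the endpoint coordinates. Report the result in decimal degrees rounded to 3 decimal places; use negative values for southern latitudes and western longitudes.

The arc subtends δ = 5861/6371 = 0.919950 rad at the centre.
With φ₁ = 80.058° = 1.397276 rad and θ = 193.22° = 3.372325 rad:
sin φ₂ = sin φ₁ cos δ + cos φ₁ sin δ cos θ = (0.984983)(0.605860) + (0.172651)(0.795571)(-0.973499) = 0.463046
φ₂ = asin(0.463046) = 0.481428 rad = 27.584°.
Δλ = atan2( sin θ sin δ cos φ₁ , cos δ − sin φ₁ sin φ₂ ) = atan2(-0.031412, 0.149768) = -0.206742 rad = -11.845°.
Hence λ₂ = -111.310° + -11.845° = -123.155°.

latitude 27.584°, longitude -123.155°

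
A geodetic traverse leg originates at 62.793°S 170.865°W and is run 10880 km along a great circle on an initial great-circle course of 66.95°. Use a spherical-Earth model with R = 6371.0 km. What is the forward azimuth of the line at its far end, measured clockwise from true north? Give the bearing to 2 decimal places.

final bearing 26.16°

The arc subtends δ = 10880/6371 = 1.707738 rad at the centre.
Start latitude φ₁ = -1.095945 rad; initial bearing θ = 1.168498 rad.
sin φ₂ = sin φ₁ cos δ + cos φ₁ sin δ cos θ = (-0.889361)(-0.136514) + (0.457207)(0.990638)(0.391534) = 0.298747
φ₂ = asin(0.298747) = 0.303379 rad = 17.382°.
For the longitude increment, Δλ = atan2( sin θ sin δ cos φ₁, cos δ − sin φ₁ sin φ₂ ) = atan2(0.416766, 0.129179) = 72.779°.
λ₂ = λ₁ + Δλ = -98.086°.
The forward bearing on arrival equals the back-azimuth from the destination plus 180°.
Back-azimuth from P₂ (17.38°, -98.09°) to P₁ (-62.79°, -170.87°), with Δλ' = λ₁ − λ₂ = -72.78°: atan2( sin Δλ' cos φ₁ , cos φ₂ sin φ₁ − sin φ₂ cos φ₁ cos Δλ' ) = 206.16°.
Final bearing = (206.16° + 180°) mod 360° = 26.16°.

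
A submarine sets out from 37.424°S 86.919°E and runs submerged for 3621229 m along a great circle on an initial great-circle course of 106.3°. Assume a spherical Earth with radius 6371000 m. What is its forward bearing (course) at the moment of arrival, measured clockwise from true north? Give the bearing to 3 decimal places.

δ = 3621229/6371000 = 0.568393 rad (32.5665°).
Start latitude φ₁ = -0.653172 rad; initial bearing θ = 1.855285 rad.
sin φ₂ = sin φ₁ cos δ + cos φ₁ sin δ cos θ = (-0.607709)(0.842767) + (0.794160)(0.538278)(-0.280667) = -0.632136
φ₂ = asin(-0.632136) = -0.684307 rad = -39.208°.
Then Δλ = atan2(0.410297, 0.458613) = 0.729850 rad, from sin θ sin δ cos φ₁ over cos δ − sin φ₁ sin φ₂.
λ₂ = 86.919° + 41.817° = 128.736°.
The forward bearing on arrival equals the back-azimuth from the destination plus 180°.
Back-azimuth from P₂ (-39.208°, 128.736°) to P₁ (-37.424°, 86.919°), with Δλ' = λ₁ − λ₂ = -41.817°: atan2( sin Δλ' cos φ₁ , cos φ₂ sin φ₁ − sin φ₂ cos φ₁ cos Δλ' ) = 259.646°.
Final bearing = (259.646° + 180°) mod 360° = 79.646°.

final bearing 79.646°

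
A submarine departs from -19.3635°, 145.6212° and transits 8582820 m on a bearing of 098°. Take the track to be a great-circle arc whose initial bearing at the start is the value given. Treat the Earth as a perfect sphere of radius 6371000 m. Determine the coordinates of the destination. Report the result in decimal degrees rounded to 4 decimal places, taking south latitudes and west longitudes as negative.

Angular distance δ = d/R = 8582820 / 6371000 = 1.347170 rad.
Start latitude φ₁ = -0.337957 rad; initial bearing θ = 1.710423 rad.
Destination latitude: φ₂ = arcsin( sin φ₁ cos δ + cos φ₁ sin δ cos θ ) = arcsin(-0.201560) = -11.6282°.
Then Δλ = atan2(0.910989, 0.154938) = 1.402332 rad, from sin θ sin δ cos φ₁ over cos δ − sin φ₁ sin φ₂.
λ₂ = 145.6212° + 80.3477° = 225.9689°, normalized to (−180°, 180°] → -134.0311°.

latitude -11.6282°, longitude -134.0311°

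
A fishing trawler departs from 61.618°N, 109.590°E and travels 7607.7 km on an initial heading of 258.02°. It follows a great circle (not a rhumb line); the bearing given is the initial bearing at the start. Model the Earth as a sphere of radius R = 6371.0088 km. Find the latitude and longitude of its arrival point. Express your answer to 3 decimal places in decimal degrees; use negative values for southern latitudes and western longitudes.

latitude 13.407°, longitude 40.342°

The arc subtends δ = 7607.7/6371.0088 = 1.194112 rad at the centre.
With φ₁ = 61.618° = 1.075437 rad and θ = 258.02° = 4.503299 rad:
sin φ₂ = sin φ₁ cos δ + cos φ₁ sin δ cos θ = (0.879798)(0.367839) + (0.475348)(0.929889)(-0.207570) = 0.231874
φ₂ = asin(0.231874) = 0.234003 rad = 13.407°.
Δλ = atan2( sin θ sin δ cos φ₁ , cos δ − sin φ₁ sin φ₂ ) = atan2(-0.432394, 0.163837) = -1.208605 rad = -69.248°.
λ₂ = 109.590° + -69.248° = 40.342°.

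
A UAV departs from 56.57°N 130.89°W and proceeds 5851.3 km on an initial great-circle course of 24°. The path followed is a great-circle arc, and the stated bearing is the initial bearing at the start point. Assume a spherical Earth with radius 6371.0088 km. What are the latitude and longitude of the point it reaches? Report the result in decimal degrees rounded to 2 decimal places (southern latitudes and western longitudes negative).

latitude 65.04°, longitude -0.87°

Angular distance δ = d/R = 5851.3 / 6371.0088 = 0.918426 rad.
Converting: φ₁ = 0.987333 rad, θ = 0.418879 rad.
Destination latitude: φ₂ = arcsin( sin φ₁ cos δ + cos φ₁ sin δ cos θ ) = arcsin(0.906574) = 65.04°.
For the longitude increment, Δλ = atan2( sin θ sin δ cos φ₁, cos δ − sin φ₁ sin φ₂ ) = atan2(0.178063, -0.149518) = 130.02°.
λ₂ = -130.89° + 130.02° = -0.87°.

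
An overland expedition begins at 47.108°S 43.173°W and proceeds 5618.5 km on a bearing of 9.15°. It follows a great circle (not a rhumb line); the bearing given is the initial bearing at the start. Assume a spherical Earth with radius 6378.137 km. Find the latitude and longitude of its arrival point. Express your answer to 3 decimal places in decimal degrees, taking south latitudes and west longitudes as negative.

Central angle δ = d/R = 0.880900 rad.
Start latitude φ₁ = -0.822190 rad; initial bearing θ = 0.159698 rad.
sin φ₂ = sin φ₁ cos δ + cos φ₁ sin δ cos θ = (-0.732638)(0.636457) + (0.680619)(0.771312)(0.987275) = 0.051996
φ₂ = asin(0.051996) = 0.052020 rad = 2.981°.
Then Δλ = atan2(0.083480, 0.674552) = 0.123131 rad, from sin θ sin δ cos φ₁ over cos δ − sin φ₁ sin φ₂.
λ₂ = λ₁ + Δλ = -36.118°.

latitude 2.981°, longitude -36.118°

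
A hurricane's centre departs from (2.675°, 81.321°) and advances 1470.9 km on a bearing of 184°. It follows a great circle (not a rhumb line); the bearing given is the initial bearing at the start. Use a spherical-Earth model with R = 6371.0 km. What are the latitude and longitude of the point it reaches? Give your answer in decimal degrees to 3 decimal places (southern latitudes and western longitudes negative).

Central angle δ = d/R = 0.230874 rad.
Start latitude φ₁ = 0.046688 rad; initial bearing θ = 3.211406 rad.
sin φ₂ = sin φ₁ cos δ + cos φ₁ sin δ cos θ = (0.046671)(0.973467) + (0.998910)(0.228829)(-0.997564) = -0.182590
φ₂ = asin(-0.182590) = -0.183620 rad = -10.521°.
For the longitude increment, Δλ = atan2( sin θ sin δ cos φ₁, cos δ − sin φ₁ sin φ₂ ) = atan2(-0.015945, 0.981988) = -0.930°.
λ₂ = λ₁ + Δλ = 80.391°.

latitude -10.521°, longitude 80.391°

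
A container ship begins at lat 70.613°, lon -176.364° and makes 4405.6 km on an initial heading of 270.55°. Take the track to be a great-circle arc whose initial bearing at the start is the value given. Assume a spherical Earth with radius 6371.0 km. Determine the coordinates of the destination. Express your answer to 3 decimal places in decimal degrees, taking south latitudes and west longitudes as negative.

latitude 46.773°, longitude 115.038°

Angular distance δ = d/R = 4405.6 / 6371 = 0.691508 rad.
Converting: φ₁ = 1.232429 rad, θ = 4.721988 rad.
Applying the spherical law of cosines for sides, sin φ₂ = sin φ₁ cos δ + cos φ₁ sin δ cos θ = 0.728640, so φ₂ = 46.773°.
Δλ = atan2( sin θ sin δ cos φ₁ , cos δ − sin φ₁ sin φ₂ ) = atan2(-0.211673, 0.082960) = -1.197270 rad = -68.598°.
λ₂ = -176.364° + -68.598° = -244.962°, normalized to (−180°, 180°] → 115.038°.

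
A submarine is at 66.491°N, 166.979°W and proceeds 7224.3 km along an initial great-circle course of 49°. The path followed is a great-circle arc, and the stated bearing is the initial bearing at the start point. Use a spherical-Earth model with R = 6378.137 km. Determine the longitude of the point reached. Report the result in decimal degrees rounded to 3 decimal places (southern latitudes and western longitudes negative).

longitude -48.190°

Central angle δ = d/R = 1.132666 rad.
Start latitude φ₁ = 1.160487 rad; initial bearing θ = 0.855211 rad.
Applying the spherical law of cosines for sides, sin φ₂ = sin φ₁ cos δ + cos φ₁ sin δ cos θ = 0.626013, so φ₂ = 38.757°.
Then Δλ = atan2(0.272613, -0.149805) = 2.073267 rad, from sin θ sin δ cos φ₁ over cos δ − sin φ₁ sin φ₂.
λ₂ = λ₁ + Δλ = -48.190°.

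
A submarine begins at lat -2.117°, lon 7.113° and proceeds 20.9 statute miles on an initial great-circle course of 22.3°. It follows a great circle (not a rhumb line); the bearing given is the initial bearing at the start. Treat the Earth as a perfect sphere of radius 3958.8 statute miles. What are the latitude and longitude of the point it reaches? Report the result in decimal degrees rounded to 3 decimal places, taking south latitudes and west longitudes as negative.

Angular distance δ = d/R = 20.9 / 3958.8 = 0.005279 rad.
Converting: φ₁ = -0.036949 rad, θ = 0.389208 rad.
sin φ₂ = sin φ₁ cos δ + cos φ₁ sin δ cos θ = (-0.036940)(0.999986) + (0.999317)(0.005279)(0.925210) = -0.032059
φ₂ = asin(-0.032059) = -0.032064 rad = -1.837°.
Then Δλ = atan2(0.002002, 0.998802) = 0.002004 rad, from sin θ sin δ cos φ₁ over cos δ − sin φ₁ sin φ₂.
λ₂ = 7.113° + 0.115° = 7.228°.

latitude -1.837°, longitude 7.228°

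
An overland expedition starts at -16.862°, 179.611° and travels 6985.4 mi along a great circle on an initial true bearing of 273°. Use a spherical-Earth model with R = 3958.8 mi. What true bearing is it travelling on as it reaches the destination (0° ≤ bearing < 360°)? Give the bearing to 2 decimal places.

Angular distance δ = d/R = 6985.4 / 3958.8 = 1.764525 rad.
Converting: φ₁ = -0.294297 rad, θ = 4.764749 rad.
Applying the spherical law of cosines for sides, sin φ₂ = sin φ₁ cos δ + cos φ₁ sin δ cos θ = 0.104992, so φ₂ = 6.027°.
Then Δλ = atan2(-0.937817, -0.162064) = -1.741916 rad, from sin θ sin δ cos φ₁ over cos δ − sin φ₁ sin φ₂.
λ₂ = λ₁ + Δλ = 79.807°.
The forward bearing on arrival equals the back-azimuth from the destination plus 180°.
Back-azimuth from P₂ (6.03°, 79.81°) to P₁ (-16.86°, 179.61°), with Δλ' = λ₁ − λ₂ = 99.80°: atan2( sin Δλ' cos φ₁ , cos φ₂ sin φ₁ − sin φ₂ cos φ₁ cos Δλ' ) = 106.05°.
Final bearing = (106.05° + 180°) mod 360° = 286.05°.

final bearing 286.05°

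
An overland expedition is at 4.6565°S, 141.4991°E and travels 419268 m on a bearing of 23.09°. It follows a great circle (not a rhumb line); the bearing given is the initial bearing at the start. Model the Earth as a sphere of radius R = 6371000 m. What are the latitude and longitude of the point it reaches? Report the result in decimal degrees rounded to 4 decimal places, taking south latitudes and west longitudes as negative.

latitude -1.1868°, longitude 142.9772°

Central angle δ = d/R = 0.065809 rad.
Converting: φ₁ = -0.081271 rad, θ = 0.402997 rad.
Applying the spherical law of cosines for sides, sin φ₂ = sin φ₁ cos δ + cos φ₁ sin δ cos θ = -0.020713, so φ₂ = -1.1868°.
Δλ = atan2( sin θ sin δ cos φ₁ , cos δ − sin φ₁ sin φ₂ ) = atan2(0.025705, 0.996154) = 0.025798 rad = 1.4781°.
λ₂ = 141.4991° + 1.4781° = 142.9772°.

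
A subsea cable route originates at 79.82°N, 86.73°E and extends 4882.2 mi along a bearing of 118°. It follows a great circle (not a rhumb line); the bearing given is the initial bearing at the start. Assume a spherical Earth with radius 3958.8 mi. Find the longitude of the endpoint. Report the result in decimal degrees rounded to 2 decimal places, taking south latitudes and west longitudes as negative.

The arc subtends δ = 4882.2/3958.8 = 1.233253 rad at the centre.
Start latitude φ₁ = 1.393122 rad; initial bearing θ = 2.059489 rad.
sin φ₂ = sin φ₁ cos δ + cos φ₁ sin δ cos θ = (0.984257)(0.331171) + (0.176741)(0.943571)(-0.469472) = 0.247664
φ₂ = asin(0.247664) = 0.250269 rad = 14.34°.
Δλ = atan2( sin θ sin δ cos φ₁ , cos δ − sin φ₁ sin φ₂ ) = atan2(0.147247, 0.087405) = 1.035100 rad = 59.31°.
Hence λ₂ = 86.73° + 59.31° = 146.04°.

longitude 146.04°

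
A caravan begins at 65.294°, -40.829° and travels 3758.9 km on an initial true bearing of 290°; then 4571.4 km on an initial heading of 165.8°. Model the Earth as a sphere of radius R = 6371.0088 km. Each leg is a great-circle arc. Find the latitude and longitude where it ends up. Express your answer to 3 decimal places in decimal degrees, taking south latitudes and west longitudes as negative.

Apply the spherical direct solution leg by leg, carrying full precision between legs.
Leg 1: from (65.294°, -40.829°), δ = 3758.9/6371.0088 = 0.590001 rad, θ = 290° → φ = 56.555°, λ = -112.378°.
Leg 2: from (56.555°, -112.378°), δ = 4571.4/6371.0088 = 0.717532 rad, θ = 165.8° → φ = 16.102°, λ = -102.713°.

latitude 16.102°, longitude -102.713°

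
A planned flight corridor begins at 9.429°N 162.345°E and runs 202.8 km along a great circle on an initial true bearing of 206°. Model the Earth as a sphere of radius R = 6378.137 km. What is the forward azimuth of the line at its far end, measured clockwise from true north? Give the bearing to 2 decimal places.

Angular distance δ = d/R = 202.8 / 6378.137 = 0.031796 rad.
Start latitude φ₁ = 0.164567 rad; initial bearing θ = 3.595378 rad.
sin φ₂ = sin φ₁ cos δ + cos φ₁ sin δ cos θ = (0.163825)(0.999495) + (0.986489)(0.031791)(-0.898794) = 0.135555
φ₂ = asin(0.135555) = 0.135974 rad = 7.791°.
Then Δλ = atan2(-0.013748, 0.977287) = -0.014066 rad, from sin θ sin δ cos φ₁ over cos δ − sin φ₁ sin φ₂.
λ₂ = 162.345° + -0.806° = 161.539°.
The forward bearing on arrival equals the back-azimuth from the destination plus 180°.
Back-azimuth from P₂ (7.79°, 161.54°) to P₁ (9.43°, 162.34°), with Δλ' = λ₁ − λ₂ = 0.81°: atan2( sin Δλ' cos φ₁ , cos φ₂ sin φ₁ − sin φ₂ cos φ₁ cos Δλ' ) = 25.88°.
Final bearing = (25.88° + 180°) mod 360° = 205.88°.

final bearing 205.88°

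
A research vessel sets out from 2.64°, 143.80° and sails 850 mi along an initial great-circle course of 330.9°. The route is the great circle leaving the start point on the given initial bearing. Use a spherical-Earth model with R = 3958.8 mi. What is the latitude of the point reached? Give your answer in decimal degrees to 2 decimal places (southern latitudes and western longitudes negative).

Angular distance δ = d/R = 850 / 3958.8 = 0.214712 rad.
With φ₁ = 2.64° = 0.046077 rad and θ = 330.9° = 5.775294 rad:
Destination latitude: φ₂ = arcsin( sin φ₁ cos δ + cos φ₁ sin δ cos θ ) = arcsin(0.230976) = 13.35°.
Then Δλ = atan2(-0.103511, 0.966399) = -0.106704 rad, from sin θ sin δ cos φ₁ over cos δ − sin φ₁ sin φ₂.
λ₂ = λ₁ + Δλ = 137.69°.

latitude 13.35°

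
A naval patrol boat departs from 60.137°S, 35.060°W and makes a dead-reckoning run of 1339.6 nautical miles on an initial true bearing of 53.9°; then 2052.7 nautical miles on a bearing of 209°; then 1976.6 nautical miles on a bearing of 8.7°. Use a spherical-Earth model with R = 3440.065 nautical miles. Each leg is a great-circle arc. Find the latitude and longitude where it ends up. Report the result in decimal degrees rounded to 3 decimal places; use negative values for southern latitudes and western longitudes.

latitude -35.187°, longitude -50.688°

Apply the spherical direct solution leg by leg, carrying full precision between legs.
Leg 1: from (-60.137°, -35.060°), δ = 1339.6/3440.065 = 0.389411 rad, θ = 53.9° → φ = -43.702°, λ = -9.953°.
Leg 2: from (-43.702°, -9.953°), δ = 2052.7/3440.065 = 0.596704 rad, θ = 209° → φ = -67.944°, λ = -56.461°.
Leg 3: from (-67.944°, -56.461°), δ = 1976.6/3440.065 = 0.574582 rad, θ = 8.7° → φ = -35.187°, λ = -50.688°.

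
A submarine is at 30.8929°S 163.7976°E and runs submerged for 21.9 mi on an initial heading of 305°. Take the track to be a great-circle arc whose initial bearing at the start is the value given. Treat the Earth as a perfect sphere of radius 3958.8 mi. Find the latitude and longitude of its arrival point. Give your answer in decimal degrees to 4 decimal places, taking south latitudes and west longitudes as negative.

latitude -30.7107°, longitude 163.4956°

Angular distance δ = d/R = 21.9 / 3958.8 = 0.005532 rad.
Start latitude φ₁ = -0.539183 rad; initial bearing θ = 5.323254 rad.
Destination latitude: φ₂ = arcsin( sin φ₁ cos δ + cos φ₁ sin δ cos θ ) = arcsin(-0.510704) = -30.7107°.
Δλ = atan2( sin θ sin δ cos φ₁ , cos δ − sin φ₁ sin φ₂ ) = atan2(-0.003889, 0.737771) = -0.005271 rad = -0.3020°.
λ₂ = 163.7976° + -0.3020° = 163.4956°.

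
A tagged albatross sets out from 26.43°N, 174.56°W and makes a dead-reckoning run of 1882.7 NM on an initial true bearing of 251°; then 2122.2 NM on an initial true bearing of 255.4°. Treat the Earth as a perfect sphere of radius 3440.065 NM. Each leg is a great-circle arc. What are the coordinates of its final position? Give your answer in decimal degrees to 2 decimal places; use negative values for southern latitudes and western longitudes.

latitude 2.54°, longitude 121.00°

Apply the spherical direct solution leg by leg, carrying full precision between legs.
Leg 1: from (26.43°, -174.56°), δ = 1882.7/3440.065 = 0.547286 rad, θ = 251° → φ = 13.20°, λ = 155.08°.
Leg 2: from (13.20°, 155.08°), δ = 2122.2/3440.065 = 0.616907 rad, θ = 255.4° → φ = 2.54°, λ = 121.00°.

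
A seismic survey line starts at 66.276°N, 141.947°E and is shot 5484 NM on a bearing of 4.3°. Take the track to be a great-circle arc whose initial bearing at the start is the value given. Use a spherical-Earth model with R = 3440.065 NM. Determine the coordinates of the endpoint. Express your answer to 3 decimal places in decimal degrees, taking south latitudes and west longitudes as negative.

latitude 22.315°, longitude -42.701°

Angular distance δ = d/R = 5484 / 3440.065 = 1.594156 rad.
With φ₁ = 66.276° = 1.156734 rad and θ = 4.3° = 0.075049 rad:
Applying the spherical law of cosines for sides, sin φ₂ = sin φ₁ cos δ + cos φ₁ sin δ cos θ = 0.379706, so φ₂ = 22.315°.
For the longitude increment, Δλ = atan2( sin θ sin δ cos φ₁, cos δ − sin φ₁ sin φ₂ ) = atan2(0.030158, -0.370976) = 175.352°.
λ₂ = 141.947° + 175.352° = 317.299°, normalized to (−180°, 180°] → -42.701°.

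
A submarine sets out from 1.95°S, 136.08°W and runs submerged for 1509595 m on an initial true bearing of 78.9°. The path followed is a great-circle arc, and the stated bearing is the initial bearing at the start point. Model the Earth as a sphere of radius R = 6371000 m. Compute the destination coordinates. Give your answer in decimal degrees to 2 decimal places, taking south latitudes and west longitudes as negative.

latitude 0.69°, longitude -122.76°

The arc subtends δ = 1509595/6371000 = 0.236948 rad at the centre.
With φ₁ = -1.95° = -0.034034 rad and θ = 78.9° = 1.377065 rad:
Applying the spherical law of cosines for sides, sin φ₂ = sin φ₁ cos δ + cos φ₁ sin δ cos θ = 0.012089, so φ₂ = 0.69°.
Then Δλ = atan2(0.230212, 0.972470) = 0.232450 rad, from sin θ sin δ cos φ₁ over cos δ − sin φ₁ sin φ₂.
λ₂ = -136.08° + 13.32° = -122.76°.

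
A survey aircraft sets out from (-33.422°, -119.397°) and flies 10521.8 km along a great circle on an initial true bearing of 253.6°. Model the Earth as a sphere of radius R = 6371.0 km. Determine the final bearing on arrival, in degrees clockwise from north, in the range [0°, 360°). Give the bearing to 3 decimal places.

final bearing 305.352°

The arc subtends δ = 10521.8/6371 = 1.651515 rad at the centre.
Converting: φ₁ = -0.583324 rad, θ = 4.426155 rad.
Applying the spherical law of cosines for sides, sin φ₂ = sin φ₁ cos δ + cos φ₁ sin δ cos θ = -0.190474, so φ₂ = -10.980°.
Then Δλ = atan2(-0.798071, -0.185544) = -1.799229 rad, from sin θ sin δ cos φ₁ over cos δ − sin φ₁ sin φ₂.
λ₂ = -119.397° + -103.088° = -222.485°, normalized to (−180°, 180°] → 137.515°.
The forward bearing on arrival equals the back-azimuth from the destination plus 180°.
Back-azimuth from P₂ (-10.980°, 137.515°) to P₁ (-33.422°, -119.397°), with Δλ' = λ₁ − λ₂ = -256.912°: atan2( sin Δλ' cos φ₁ , cos φ₂ sin φ₁ − sin φ₂ cos φ₁ cos Δλ' ) = 125.352°.
Final bearing = (125.352° + 180°) mod 360° = 305.352°.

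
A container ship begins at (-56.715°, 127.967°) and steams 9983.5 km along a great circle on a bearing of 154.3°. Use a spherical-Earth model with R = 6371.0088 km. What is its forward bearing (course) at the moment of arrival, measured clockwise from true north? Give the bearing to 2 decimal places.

final bearing 15.93°

The arc subtends δ = 9983.5/6371.0088 = 1.567020 rad at the centre.
With φ₁ = -56.715° = -0.989863 rad and θ = 154.3° = 2.693043 rad:
Applying the spherical law of cosines for sides, sin φ₂ = sin φ₁ cos δ + cos φ₁ sin δ cos θ = -0.497668, so φ₂ = -29.846°.
Δλ = atan2( sin θ sin δ cos φ₁ , cos δ − sin φ₁ sin φ₂ ) = atan2(0.237992, -0.412250) = 2.618031 rad = 150.002°.
λ₂ = 127.967° + 150.002° = 277.969°, normalized to (−180°, 180°] → -82.031°.
The forward bearing on arrival equals the back-azimuth from the destination plus 180°.
Back-azimuth from P₂ (-29.85°, -82.03°) to P₁ (-56.72°, 127.97°), with Δλ' = λ₁ − λ₂ = 210.00°: atan2( sin Δλ' cos φ₁ , cos φ₂ sin φ₁ − sin φ₂ cos φ₁ cos Δλ' ) = 195.93°.
Final bearing = (195.93° + 180°) mod 360° = 15.93°.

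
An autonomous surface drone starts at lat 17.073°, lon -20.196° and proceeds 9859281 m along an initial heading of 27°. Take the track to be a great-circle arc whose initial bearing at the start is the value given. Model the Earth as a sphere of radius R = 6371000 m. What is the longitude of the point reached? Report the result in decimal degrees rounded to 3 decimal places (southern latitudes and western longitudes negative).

longitude 97.602°

δ = 9859281/6371000 = 1.547525 rad (88.6666°).
Converting: φ₁ = 0.297980 rad, θ = 0.471239 rad.
sin φ₂ = sin φ₁ cos δ + cos φ₁ sin δ cos θ = (0.293590)(0.023269) + (0.955931)(0.999729)(0.891007) = 0.858342
φ₂ = asin(0.858342) = 1.032030 rad = 59.131°.
Δλ = atan2( sin θ sin δ cos φ₁ , cos δ − sin φ₁ sin φ₂ ) = atan2(0.433866, -0.228731) = 2.055961 rad = 117.798°.
Hence λ₂ = -20.196° + 117.798° = 97.602°.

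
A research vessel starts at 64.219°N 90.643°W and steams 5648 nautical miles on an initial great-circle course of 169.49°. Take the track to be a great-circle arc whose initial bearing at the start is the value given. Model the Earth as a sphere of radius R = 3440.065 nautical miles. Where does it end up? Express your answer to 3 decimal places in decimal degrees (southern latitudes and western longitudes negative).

latitude -29.371°, longitude -78.592°

Angular distance δ = d/R = 5648 / 3440.065 = 1.641829 rad.
Converting: φ₁ = 1.120833 rad, θ = 2.958159 rad.
Destination latitude: φ₂ = arcsin( sin φ₁ cos δ + cos φ₁ sin δ cos θ ) = arcsin(-0.490466) = -29.371°.
Δλ = atan2( sin θ sin δ cos φ₁ , cos δ − sin φ₁ sin φ₂ ) = atan2(0.079135, 0.370673) = 0.210332 rad = 12.051°.
λ₂ = λ₁ + Δλ = -78.592°.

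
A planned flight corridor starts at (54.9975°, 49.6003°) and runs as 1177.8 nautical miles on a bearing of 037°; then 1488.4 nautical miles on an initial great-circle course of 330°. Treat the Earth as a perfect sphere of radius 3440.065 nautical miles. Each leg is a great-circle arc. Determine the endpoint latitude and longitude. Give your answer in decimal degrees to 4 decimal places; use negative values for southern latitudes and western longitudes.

Apply the spherical direct solution leg by leg, carrying full precision between legs.
Leg 1: from (54.9975°, 49.6003°), δ = 1177.8/3440.065 = 0.342377 rad, θ = 37° → φ = 67.7262°, λ = 81.8125°.
Leg 2: from (67.7262°, 81.8125°), δ = 1488.4/3440.065 = 0.432666 rad, θ = 330° → φ = 77.8892°, λ = -5.9799°.

latitude 77.8892°, longitude -5.9799°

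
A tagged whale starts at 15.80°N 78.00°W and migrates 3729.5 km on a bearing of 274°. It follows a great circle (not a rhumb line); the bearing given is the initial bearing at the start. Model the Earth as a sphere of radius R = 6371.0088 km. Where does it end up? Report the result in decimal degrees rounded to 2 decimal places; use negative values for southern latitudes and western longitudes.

The arc subtends δ = 3729.5/6371.0088 = 0.585386 rad at the centre.
Converting: φ₁ = 0.275762 rad, θ = 4.782202 rad.
Applying the spherical law of cosines for sides, sin φ₂ = sin φ₁ cos δ + cos φ₁ sin δ cos θ = 0.264031, so φ₂ = 15.31°.
Then Δλ = atan2(-0.530351, 0.761608) = -0.608276 rad, from sin θ sin δ cos φ₁ over cos δ − sin φ₁ sin φ₂.
λ₂ = -78.00° + -34.85° = -112.85°.

latitude 15.31°, longitude -112.85°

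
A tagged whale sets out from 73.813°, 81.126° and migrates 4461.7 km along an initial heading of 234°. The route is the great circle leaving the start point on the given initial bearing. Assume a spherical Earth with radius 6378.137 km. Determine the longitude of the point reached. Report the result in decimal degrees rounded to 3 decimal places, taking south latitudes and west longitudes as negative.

The arc subtends δ = 4461.7/6378.137 = 0.699530 rad at the centre.
Start latitude φ₁ = 1.288280 rad; initial bearing θ = 4.084070 rad.
Applying the spherical law of cosines for sides, sin φ₂ = sin φ₁ cos δ + cos φ₁ sin δ cos θ = 0.629310, so φ₂ = 38.999°.
Then Δλ = atan2(-0.145211, 0.160782) = -0.734554 rad, from sin θ sin δ cos φ₁ over cos δ − sin φ₁ sin φ₂.
λ₂ = 81.126° + -42.087° = 39.039°.

longitude 39.039°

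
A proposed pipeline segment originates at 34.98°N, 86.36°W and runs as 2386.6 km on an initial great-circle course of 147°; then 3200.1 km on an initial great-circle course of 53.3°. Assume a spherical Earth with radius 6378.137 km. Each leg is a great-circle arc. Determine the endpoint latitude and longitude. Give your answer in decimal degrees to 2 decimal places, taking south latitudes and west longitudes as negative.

latitude 31.56°, longitude -47.48°

Apply the spherical direct solution leg by leg, carrying full precision between legs.
Leg 1: from (34.98°, -86.36°), δ = 2386.6/6378.137 = 0.374184 rad, θ = 147° → φ = 16.41°, λ = -74.38°.
Leg 2: from (16.41°, -74.38°), δ = 3200.1/6378.137 = 0.501730 rad, θ = 53.3° → φ = 31.56°, λ = -47.48°.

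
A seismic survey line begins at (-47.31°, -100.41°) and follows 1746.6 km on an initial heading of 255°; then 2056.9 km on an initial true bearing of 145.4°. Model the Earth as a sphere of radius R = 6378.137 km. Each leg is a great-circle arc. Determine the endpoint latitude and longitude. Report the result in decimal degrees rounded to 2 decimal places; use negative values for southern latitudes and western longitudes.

Apply the spherical direct solution leg by leg, carrying full precision between legs.
Leg 1: from (-47.31°, -100.41°), δ = 1746.6/6378.137 = 0.273842 rad, θ = 255° → φ = -49.03°, λ = -123.89°.
Leg 2: from (-49.03°, -123.89°), δ = 2056.9/6378.137 = 0.322492 rad, θ = 145.4° → φ = -62.52°, λ = -100.93°.

latitude -62.52°, longitude -100.93°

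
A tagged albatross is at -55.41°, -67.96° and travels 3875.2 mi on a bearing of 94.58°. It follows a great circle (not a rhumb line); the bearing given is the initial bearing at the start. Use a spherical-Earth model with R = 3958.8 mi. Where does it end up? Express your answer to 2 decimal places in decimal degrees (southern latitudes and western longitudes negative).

latitude -29.80°, longitude 4.45°

Central angle δ = d/R = 0.978882 rad.
Converting: φ₁ = -0.967087 rad, θ = 1.650732 rad.
sin φ₂ = sin φ₁ cos δ + cos φ₁ sin δ cos θ = (-0.823235)(0.557950) + (0.567700)(0.829874)(-0.079851) = -0.496944
φ₂ = asin(-0.496944) = -0.520073 rad = -29.80°.
Then Δλ = atan2(0.469615, 0.148848) = 1.263855 rad, from sin θ sin δ cos φ₁ over cos δ − sin φ₁ sin φ₂.
Hence λ₂ = -67.96° + 72.41° = 4.45°.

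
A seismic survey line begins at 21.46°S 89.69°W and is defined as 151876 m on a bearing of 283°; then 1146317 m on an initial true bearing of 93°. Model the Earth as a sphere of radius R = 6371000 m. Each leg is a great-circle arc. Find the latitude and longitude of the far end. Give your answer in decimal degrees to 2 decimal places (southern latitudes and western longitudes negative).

Apply the spherical direct solution leg by leg, carrying full precision between legs.
Leg 1: from (-21.46°, -89.69°), δ = 151876/6371000 = 0.023839 rad, θ = 283° → φ = -21.15°, λ = -91.12°.
Leg 2: from (-21.15°, -91.12°), δ = 1146317/6371000 = 0.179927 rad, θ = 93° → φ = -21.33°, λ = -80.06°.

latitude -21.33°, longitude -80.06°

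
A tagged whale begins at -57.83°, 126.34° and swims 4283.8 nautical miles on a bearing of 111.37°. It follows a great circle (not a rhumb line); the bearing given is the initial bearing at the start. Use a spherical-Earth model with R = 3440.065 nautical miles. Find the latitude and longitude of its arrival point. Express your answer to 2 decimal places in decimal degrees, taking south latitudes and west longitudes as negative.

Central angle δ = d/R = 1.245267 rad.
Start latitude φ₁ = -1.009324 rad; initial bearing θ = 1.943773 rad.
Applying the spherical law of cosines for sides, sin φ₂ = sin φ₁ cos δ + cos φ₁ sin δ cos θ = -0.454534, so φ₂ = -27.03°.
For the longitude increment, Δλ = atan2( sin θ sin δ cos φ₁, cos δ − sin φ₁ sin φ₂ ) = atan2(0.469787, -0.064940) = 97.87°.
λ₂ = 126.34° + 97.87° = 224.21°, normalized to (−180°, 180°] → -135.79°.

latitude -27.03°, longitude -135.79°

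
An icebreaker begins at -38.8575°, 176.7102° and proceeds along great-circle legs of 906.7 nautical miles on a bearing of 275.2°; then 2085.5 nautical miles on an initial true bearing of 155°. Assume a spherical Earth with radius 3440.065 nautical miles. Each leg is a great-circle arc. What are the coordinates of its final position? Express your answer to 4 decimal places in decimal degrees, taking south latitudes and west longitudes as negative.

Apply the spherical direct solution leg by leg, carrying full precision between legs.
Leg 1: from (-38.8575°, 176.7102°), δ = 906.7/3440.065 = 0.263571 rad, θ = 275.2° → φ = -35.9679°, λ = 158.0124°.
Leg 2: from (-35.9679°, 158.0124°), δ = 2085.5/3440.065 = 0.606239 rad, θ = 155° → φ = -64.2385°, λ = -168.3430°.

latitude -64.2385°, longitude -168.3430°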